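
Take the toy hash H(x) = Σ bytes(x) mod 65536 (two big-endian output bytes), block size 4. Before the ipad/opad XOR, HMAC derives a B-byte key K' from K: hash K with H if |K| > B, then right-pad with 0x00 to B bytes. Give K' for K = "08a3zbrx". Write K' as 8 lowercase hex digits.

|K| = 8 > B = 4, so first hash the key.
H(K): sum = 48+56+97+51+122+98+114+120 = 706 → 02 c2.
Zero-pad H(K) = 02 c2 to 4 bytes: K' = 02 c2 00 00.

02c20000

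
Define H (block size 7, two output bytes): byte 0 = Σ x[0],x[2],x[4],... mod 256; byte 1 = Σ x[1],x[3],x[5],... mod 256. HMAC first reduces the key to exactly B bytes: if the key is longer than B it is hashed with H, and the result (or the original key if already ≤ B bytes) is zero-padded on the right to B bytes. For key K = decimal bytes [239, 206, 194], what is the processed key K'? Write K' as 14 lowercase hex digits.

Key decimal bytes [239, 206, 194] = ef ce c2 is 3 bytes ≤ B = 7; zero-pad to 7 bytes: K' = ef ce c2 00 00 00 00.

efcec200000000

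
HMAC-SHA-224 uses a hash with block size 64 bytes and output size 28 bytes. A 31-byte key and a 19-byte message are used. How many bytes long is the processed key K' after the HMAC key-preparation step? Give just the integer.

Key is 31 ≤ 64 bytes, zero-padded: |K'| = 64.

64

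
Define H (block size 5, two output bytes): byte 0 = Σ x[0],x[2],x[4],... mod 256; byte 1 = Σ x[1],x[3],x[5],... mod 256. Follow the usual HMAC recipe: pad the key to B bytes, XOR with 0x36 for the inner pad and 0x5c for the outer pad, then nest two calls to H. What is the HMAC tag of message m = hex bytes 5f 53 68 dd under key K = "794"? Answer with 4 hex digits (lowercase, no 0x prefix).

3b2a

Key "794" = 37 39 34 is 3 bytes ≤ B = 5; zero-pad to 5 bytes: K' = 37 39 34 00 00.
K' ⊕ ipad = 01 0f 02 36 36.  K' ⊕ opad = 6b 65 68 5c 5c.
Inner input = (K'⊕ipad) ∥ m = 01 0f 02 36 36 ∥ 5f 53 68 dd.
Inner hash: even-index sum = 361 mod 256 = 105; odd-index sum = 268 mod 256 = 12 → 69 0c.
Outer input = (K'⊕opad) ∥ inner = 6b 65 68 5c 5c ∥ 69 0c.
Outer hash (tag): even-index sum = 315 mod 256 = 59; odd-index sum = 298 mod 256 = 42 → 3b 2a.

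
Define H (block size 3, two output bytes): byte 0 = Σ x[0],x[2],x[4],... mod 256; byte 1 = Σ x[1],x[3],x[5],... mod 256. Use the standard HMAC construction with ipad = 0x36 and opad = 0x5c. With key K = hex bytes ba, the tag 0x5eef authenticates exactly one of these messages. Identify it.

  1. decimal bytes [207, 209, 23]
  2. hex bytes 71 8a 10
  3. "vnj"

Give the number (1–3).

1

Key hex bytes ba is 1 byte ≤ B = 3; zero-pad to 3 bytes: K' = ba 00 00.
K' ⊕ ipad = 8c 36 36; K' ⊕ opad = e6 5c 5c.
m1: inner = H(8c 36 36 cf d1 17) = 93 1c; tag = H(e6 5c 5c 93 1c) = 5eef ← matches
m2: inner = H(8c 36 36 71 8a 10) = 4c b7; tag = H(e6 5c 5c 4c b7) = f9a8
m3: inner = H(8c 36 36 76 6e 6a) = 30 16; tag = H(e6 5c 5c 30 16) = 588c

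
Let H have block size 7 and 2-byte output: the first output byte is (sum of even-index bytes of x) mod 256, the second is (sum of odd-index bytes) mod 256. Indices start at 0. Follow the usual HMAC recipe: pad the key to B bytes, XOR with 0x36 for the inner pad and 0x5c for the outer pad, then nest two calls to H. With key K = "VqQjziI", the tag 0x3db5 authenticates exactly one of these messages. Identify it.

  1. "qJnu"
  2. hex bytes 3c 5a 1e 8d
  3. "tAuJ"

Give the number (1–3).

Key "VqQjziI" = 56 71 51 6a 7a 69 49 is exactly B = 7 bytes: K' = 56 71 51 6a 7a 69 49.
K' ⊕ ipad = 60 47 67 5c 4c 5f 7f; K' ⊕ opad = 0a 2d 0d 36 26 35 15.
m1: inner = H(60 47 67 5c 4c 5f 7f 71 4a 6e 75) = 51 e1; tag = H(0a 2d 0d 36 26 35 15 51 e1) = 33e9
m2: inner = H(60 47 67 5c 4c 5f 7f 3c 5a 1e 8d) = 79 5c; tag = H(0a 2d 0d 36 26 35 15 79 5c) = ae11
m3: inner = H(60 47 67 5c 4c 5f 7f 74 41 75 4a) = 1d eb; tag = H(0a 2d 0d 36 26 35 15 1d eb) = 3db5 ← matches

3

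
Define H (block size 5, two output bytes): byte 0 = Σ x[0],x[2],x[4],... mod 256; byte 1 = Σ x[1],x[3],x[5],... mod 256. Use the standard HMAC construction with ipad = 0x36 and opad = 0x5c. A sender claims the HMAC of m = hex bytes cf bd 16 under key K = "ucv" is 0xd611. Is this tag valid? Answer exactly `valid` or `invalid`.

invalid

Key "ucv" = 75 63 76 is 3 bytes ≤ B = 5; zero-pad to 5 bytes: K' = 75 63 76 00 00.
K' ⊕ ipad = 43 55 40 36 36; K' ⊕ opad = 29 3f 2a 5c 5c.
Inner hash: even-index sum = 374 mod 256 = 118; odd-index sum = 368 mod 256 = 112 → 76 70.
Outer hash (recomputed tag): even-index sum = 287 mod 256 = 31; odd-index sum = 273 mod 256 = 17 → 1f 11.
Recomputed tag = 1f11; claimed = d611 → mismatch.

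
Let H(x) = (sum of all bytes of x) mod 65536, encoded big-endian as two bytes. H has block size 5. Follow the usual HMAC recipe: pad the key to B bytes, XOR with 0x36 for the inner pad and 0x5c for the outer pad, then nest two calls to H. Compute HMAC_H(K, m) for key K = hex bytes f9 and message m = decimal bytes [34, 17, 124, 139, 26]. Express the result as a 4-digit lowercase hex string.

0312

Key hex bytes f9 is 1 byte ≤ B = 5; zero-pad to 5 bytes: K' = f9 00 00 00 00.
K' ⊕ ipad = cf 36 36 36 36.  K' ⊕ opad = a5 5c 5c 5c 5c.
Inner input = (K'⊕ipad) ∥ m = cf 36 36 36 36 ∥ 22 11 7c 8b 1a.
Inner hash: sum = 207+54+54+54+54+34+17+124+139+26 = 763 → 02 fb.
Outer input = (K'⊕opad) ∥ inner = a5 5c 5c 5c 5c ∥ 02 fb.
Outer hash (tag): sum = 165+92+92+92+92+2+251 = 786 → 03 12.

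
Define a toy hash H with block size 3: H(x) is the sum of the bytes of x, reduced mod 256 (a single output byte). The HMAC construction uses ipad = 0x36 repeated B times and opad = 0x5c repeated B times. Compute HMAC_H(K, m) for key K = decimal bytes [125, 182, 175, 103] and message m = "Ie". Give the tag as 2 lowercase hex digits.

66

Key decimal bytes [125, 182, 175, 103] = 7d b6 af 67 is 4 bytes > B = 3, so hash it first: H(key) = 49, then zero-pad to 3 bytes: K' = 49 00 00.
K' ⊕ ipad = 7f 36 36.  K' ⊕ opad = 15 5c 5c.
Inner input = (K'⊕ipad) ∥ m = 7f 36 36 ∥ 49 65.
Inner hash: sum = 127+54+54+73+101 = 409; mod 256 = 153 → 99.
Outer input = (K'⊕opad) ∥ inner = 15 5c 5c ∥ 99.
Outer hash (tag): sum = 21+92+92+153 = 358; mod 256 = 102 → 66.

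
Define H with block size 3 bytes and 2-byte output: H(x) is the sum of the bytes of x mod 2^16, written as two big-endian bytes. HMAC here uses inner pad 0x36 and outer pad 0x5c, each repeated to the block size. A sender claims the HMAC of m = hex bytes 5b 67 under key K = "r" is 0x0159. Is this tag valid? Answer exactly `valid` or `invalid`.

valid

Key "r" = 72 is 1 byte ≤ B = 3; zero-pad to 3 bytes: K' = 72 00 00.
K' ⊕ ipad = 44 36 36; K' ⊕ opad = 2e 5c 5c.
Inner hash: sum = 68+54+54+91+103 = 370 → 01 72.
Outer hash (recomputed tag): sum = 46+92+92+1+114 = 345 → 01 59.
Recomputed tag = 0159; claimed = 0159 → match.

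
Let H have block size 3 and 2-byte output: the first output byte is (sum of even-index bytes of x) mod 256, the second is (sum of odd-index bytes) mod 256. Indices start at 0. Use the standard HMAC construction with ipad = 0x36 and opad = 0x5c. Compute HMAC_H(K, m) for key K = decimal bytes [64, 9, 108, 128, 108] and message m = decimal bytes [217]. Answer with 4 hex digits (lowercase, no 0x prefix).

Key decimal bytes [64, 9, 108, 128, 108] = 40 09 6c 80 6c is 5 bytes > B = 3, so hash it first: H(key) = 18 89, then zero-pad to 3 bytes: K' = 18 89 00.
K' ⊕ ipad = 2e bf 36.  K' ⊕ opad = 44 d5 5c.
Inner input = (K'⊕ipad) ∥ m = 2e bf 36 ∥ d9.
Inner hash: even-index sum = 100 mod 256 = 100; odd-index sum = 408 mod 256 = 152 → 64 98.
Outer input = (K'⊕opad) ∥ inner = 44 d5 5c ∥ 64 98.
Outer hash (tag): even-index sum = 312 mod 256 = 56; odd-index sum = 313 mod 256 = 57 → 38 39.

3839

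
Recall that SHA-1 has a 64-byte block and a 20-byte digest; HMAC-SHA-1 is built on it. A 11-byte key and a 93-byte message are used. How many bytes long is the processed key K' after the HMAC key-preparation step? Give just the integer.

Key is 11 ≤ 64 bytes, zero-padded: |K'| = 64.

64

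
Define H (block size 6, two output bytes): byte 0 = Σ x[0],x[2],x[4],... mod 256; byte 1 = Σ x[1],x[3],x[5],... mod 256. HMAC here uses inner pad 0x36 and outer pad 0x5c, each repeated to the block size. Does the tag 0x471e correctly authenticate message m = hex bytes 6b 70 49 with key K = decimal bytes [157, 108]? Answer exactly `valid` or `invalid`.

invalid

Key decimal bytes [157, 108] = 9d 6c is 2 bytes ≤ B = 6; zero-pad to 6 bytes: K' = 9d 6c 00 00 00 00.
K' ⊕ ipad = ab 5a 36 36 36 36; K' ⊕ opad = c1 30 5c 5c 5c 5c.
Inner hash: even-index sum = 459 mod 256 = 203; odd-index sum = 310 mod 256 = 54 → cb 36.
Outer hash (recomputed tag): even-index sum = 580 mod 256 = 68; odd-index sum = 286 mod 256 = 30 → 44 1e.
Recomputed tag = 441e; claimed = 471e → mismatch.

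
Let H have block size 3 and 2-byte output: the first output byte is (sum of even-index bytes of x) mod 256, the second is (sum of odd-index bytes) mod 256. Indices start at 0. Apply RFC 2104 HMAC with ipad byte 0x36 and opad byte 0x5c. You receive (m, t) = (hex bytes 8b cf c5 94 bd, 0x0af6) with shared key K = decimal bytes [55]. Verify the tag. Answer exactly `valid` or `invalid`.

valid

Key decimal bytes [55] = 37 is 1 byte ≤ B = 3; zero-pad to 3 bytes: K' = 37 00 00.
K' ⊕ ipad = 01 36 36; K' ⊕ opad = 6b 5c 5c.
Inner hash: even-index sum = 410 mod 256 = 154; odd-index sum = 579 mod 256 = 67 → 9a 43.
Outer hash (recomputed tag): even-index sum = 266 mod 256 = 10; odd-index sum = 246 mod 256 = 246 → 0a f6.
Recomputed tag = 0af6; claimed = 0af6 → match.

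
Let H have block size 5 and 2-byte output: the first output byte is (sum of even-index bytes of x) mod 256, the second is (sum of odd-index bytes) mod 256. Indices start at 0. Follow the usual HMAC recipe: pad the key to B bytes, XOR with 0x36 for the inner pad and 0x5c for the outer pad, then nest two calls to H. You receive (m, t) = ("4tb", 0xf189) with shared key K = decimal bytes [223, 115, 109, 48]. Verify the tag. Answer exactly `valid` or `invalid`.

Key decimal bytes [223, 115, 109, 48] = df 73 6d 30 is 4 bytes ≤ B = 5; zero-pad to 5 bytes: K' = df 73 6d 30 00.
K' ⊕ ipad = e9 45 5b 06 36; K' ⊕ opad = 83 2f 31 6c 5c.
Inner hash: even-index sum = 494 mod 256 = 238; odd-index sum = 225 mod 256 = 225 → ee e1.
Outer hash (recomputed tag): even-index sum = 497 mod 256 = 241; odd-index sum = 393 mod 256 = 137 → f1 89.
Recomputed tag = f189; claimed = f189 → match.

valid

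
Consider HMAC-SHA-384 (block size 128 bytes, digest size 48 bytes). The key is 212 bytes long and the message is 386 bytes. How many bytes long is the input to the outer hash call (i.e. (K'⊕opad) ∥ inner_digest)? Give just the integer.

Key is 212 > 128 bytes, so it is hashed to 48 bytes then zero-padded to 128: |K'| = 128.
Outer input = (K'⊕opad) ∥ H(inner) → 128 + 48 = 176 bytes.

176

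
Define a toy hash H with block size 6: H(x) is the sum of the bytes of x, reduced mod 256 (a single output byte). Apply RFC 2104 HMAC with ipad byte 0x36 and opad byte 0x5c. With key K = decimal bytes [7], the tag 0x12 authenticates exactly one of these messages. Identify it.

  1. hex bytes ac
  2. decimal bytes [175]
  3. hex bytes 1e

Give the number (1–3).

1

Key decimal bytes [7] = 07 is 1 byte ≤ B = 6; zero-pad to 6 bytes: K' = 07 00 00 00 00 00.
K' ⊕ ipad = 31 36 36 36 36 36; K' ⊕ opad = 5b 5c 5c 5c 5c 5c.
m1: inner = H(31 36 36 36 36 36 ac) = eb; tag = H(5b 5c 5c 5c 5c 5c eb) = 12 ← matches
m2: inner = H(31 36 36 36 36 36 af) = ee; tag = H(5b 5c 5c 5c 5c 5c ee) = 15
m3: inner = H(31 36 36 36 36 36 1e) = 5d; tag = H(5b 5c 5c 5c 5c 5c 5d) = 84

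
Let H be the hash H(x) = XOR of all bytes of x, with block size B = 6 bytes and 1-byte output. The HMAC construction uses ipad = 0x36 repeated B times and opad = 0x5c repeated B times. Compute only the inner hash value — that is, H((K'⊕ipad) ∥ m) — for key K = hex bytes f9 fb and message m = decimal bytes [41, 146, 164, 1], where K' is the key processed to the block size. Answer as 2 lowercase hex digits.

1c

Key hex bytes f9 fb is 2 bytes ≤ B = 6; zero-pad to 6 bytes: K' = f9 fb 00 00 00 00.
K' ⊕ ipad = cf cd 36 36 36 36.
Inner input = cf cd 36 36 36 36 ∥ 29 92 a4 01.
Inner hash: XOR cf⊕cd⊕36⊕36⊕36⊕36⊕29⊕92⊕a4⊕01 = 1c.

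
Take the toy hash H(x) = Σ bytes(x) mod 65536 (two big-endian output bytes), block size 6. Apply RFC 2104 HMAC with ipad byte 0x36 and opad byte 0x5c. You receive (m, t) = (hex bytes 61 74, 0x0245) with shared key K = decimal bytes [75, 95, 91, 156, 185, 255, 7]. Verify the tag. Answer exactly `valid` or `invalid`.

Key decimal bytes [75, 95, 91, 156, 185, 255, 7] = 4b 5f 5b 9c b9 ff 07 is 7 bytes > B = 6, so hash it first: H(key) = 03 60, then zero-pad to 6 bytes: K' = 03 60 00 00 00 00.
K' ⊕ ipad = 35 56 36 36 36 36; K' ⊕ opad = 5f 3c 5c 5c 5c 5c.
Inner hash: sum = 53+86+54+54+54+54+97+116 = 568 → 02 38.
Outer hash (recomputed tag): sum = 95+60+92+92+92+92+2+56 = 581 → 02 45.
Recomputed tag = 0245; claimed = 0245 → match.

valid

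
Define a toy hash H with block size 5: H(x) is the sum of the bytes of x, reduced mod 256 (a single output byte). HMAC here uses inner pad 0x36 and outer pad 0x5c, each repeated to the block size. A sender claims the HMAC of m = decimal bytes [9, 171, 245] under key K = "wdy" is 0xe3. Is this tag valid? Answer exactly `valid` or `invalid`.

invalid

Key "wdy" = 77 64 79 is 3 bytes ≤ B = 5; zero-pad to 5 bytes: K' = 77 64 79 00 00.
K' ⊕ ipad = 41 52 4f 36 36; K' ⊕ opad = 2b 38 25 5c 5c.
Inner hash: sum = 65+82+79+54+54+9+171+245 = 759; mod 256 = 247 → f7.
Outer hash (recomputed tag): sum = 43+56+37+92+92+247 = 567; mod 256 = 55 → 37.
Recomputed tag = 37; claimed = e3 → mismatch.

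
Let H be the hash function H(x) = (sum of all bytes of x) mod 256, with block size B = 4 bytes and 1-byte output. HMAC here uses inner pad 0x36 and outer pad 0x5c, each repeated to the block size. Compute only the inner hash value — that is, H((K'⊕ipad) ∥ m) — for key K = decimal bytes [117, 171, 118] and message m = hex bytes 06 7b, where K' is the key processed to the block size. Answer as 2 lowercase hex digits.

d7

Key decimal bytes [117, 171, 118] = 75 ab 76 is 3 bytes ≤ B = 4; zero-pad to 4 bytes: K' = 75 ab 76 00.
K' ⊕ ipad = 43 9d 40 36.
Inner input = 43 9d 40 36 ∥ 06 7b.
Inner hash: sum = 67+157+64+54+6+123 = 471; mod 256 = 215 → d7.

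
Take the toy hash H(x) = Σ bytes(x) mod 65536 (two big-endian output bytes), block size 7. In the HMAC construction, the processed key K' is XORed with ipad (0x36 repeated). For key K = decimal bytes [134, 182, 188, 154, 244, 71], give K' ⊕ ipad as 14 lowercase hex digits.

b0808aacc27136

Key decimal bytes [134, 182, 188, 154, 244, 71] = 86 b6 bc 9a f4 47 is 6 bytes ≤ B = 7; zero-pad to 7 bytes: K' = 86 b6 bc 9a f4 47 00.
XOR each byte with 0x36: 86⊕36=b0, b6⊕36=80, bc⊕36=8a, 9a⊕36=ac, f4⊕36=c2, 47⊕36=71, 00⊕36=36.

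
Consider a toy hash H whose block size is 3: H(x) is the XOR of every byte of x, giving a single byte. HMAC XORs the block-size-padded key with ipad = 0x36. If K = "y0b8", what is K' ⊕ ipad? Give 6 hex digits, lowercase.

253636

Key "y0b8" = 79 30 62 38 is 4 bytes > B = 3, so hash it first: H(key) = 13, then zero-pad to 3 bytes: K' = 13 00 00.
XOR each byte with 0x36: 13⊕36=25, 00⊕36=36, 00⊕36=36.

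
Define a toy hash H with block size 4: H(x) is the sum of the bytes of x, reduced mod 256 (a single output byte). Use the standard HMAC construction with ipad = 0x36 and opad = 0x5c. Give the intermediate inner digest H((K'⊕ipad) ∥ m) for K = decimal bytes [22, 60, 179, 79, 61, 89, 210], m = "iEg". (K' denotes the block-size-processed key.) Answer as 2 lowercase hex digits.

Key decimal bytes [22, 60, 179, 79, 61, 89, 210] = 16 3c b3 4f 3d 59 d2 is 7 bytes > B = 4, so hash it first: H(key) = bc, then zero-pad to 4 bytes: K' = bc 00 00 00.
K' ⊕ ipad = 8a 36 36 36.
Inner input = 8a 36 36 36 ∥ 69 45 67.
Inner hash: sum = 138+54+54+54+105+69+103 = 577; mod 256 = 65 → 41.

41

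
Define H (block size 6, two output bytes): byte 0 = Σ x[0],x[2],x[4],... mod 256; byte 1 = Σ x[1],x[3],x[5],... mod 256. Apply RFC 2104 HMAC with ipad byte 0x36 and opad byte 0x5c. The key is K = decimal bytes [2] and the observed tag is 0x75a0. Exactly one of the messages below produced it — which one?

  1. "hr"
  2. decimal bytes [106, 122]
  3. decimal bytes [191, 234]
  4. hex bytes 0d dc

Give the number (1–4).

Key decimal bytes [2] = 02 is 1 byte ≤ B = 6; zero-pad to 6 bytes: K' = 02 00 00 00 00 00.
K' ⊕ ipad = 34 36 36 36 36 36; K' ⊕ opad = 5e 5c 5c 5c 5c 5c.
m1: inner = H(34 36 36 36 36 36 68 72) = 08 14; tag = H(5e 5c 5c 5c 5c 5c 08 14) = 1e28
m2: inner = H(34 36 36 36 36 36 6a 7a) = 0a 1c; tag = H(5e 5c 5c 5c 5c 5c 0a 1c) = 2030
m3: inner = H(34 36 36 36 36 36 bf ea) = 5f 8c; tag = H(5e 5c 5c 5c 5c 5c 5f 8c) = 75a0 ← matches
m4: inner = H(34 36 36 36 36 36 0d dc) = ad 7e; tag = H(5e 5c 5c 5c 5c 5c ad 7e) = c392

3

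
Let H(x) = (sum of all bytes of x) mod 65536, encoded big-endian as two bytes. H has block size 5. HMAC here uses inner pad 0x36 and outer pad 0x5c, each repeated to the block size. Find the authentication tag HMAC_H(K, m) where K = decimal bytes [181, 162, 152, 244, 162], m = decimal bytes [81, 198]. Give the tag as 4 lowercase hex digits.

Key decimal bytes [181, 162, 152, 244, 162] = b5 a2 98 f4 a2 is exactly B = 5 bytes: K' = b5 a2 98 f4 a2.
K' ⊕ ipad = 83 94 ae c2 94.  K' ⊕ opad = e9 fe c4 a8 fe.
Inner input = (K'⊕ipad) ∥ m = 83 94 ae c2 94 ∥ 51 c6.
Inner hash: sum = 131+148+174+194+148+81+198 = 1074 → 04 32.
Outer input = (K'⊕opad) ∥ inner = e9 fe c4 a8 fe ∥ 04 32.
Outer hash (tag): sum = 233+254+196+168+254+4+50 = 1159 → 04 87.

0487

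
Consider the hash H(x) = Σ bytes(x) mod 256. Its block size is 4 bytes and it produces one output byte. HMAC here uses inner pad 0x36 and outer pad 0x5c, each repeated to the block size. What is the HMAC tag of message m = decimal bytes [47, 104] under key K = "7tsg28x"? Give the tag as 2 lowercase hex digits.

Key "7tsg28x" = 37 74 73 67 32 38 78 is 7 bytes > B = 4, so hash it first: H(key) = 67, then zero-pad to 4 bytes: K' = 67 00 00 00.
K' ⊕ ipad = 51 36 36 36.  K' ⊕ opad = 3b 5c 5c 5c.
Inner input = (K'⊕ipad) ∥ m = 51 36 36 36 ∥ 2f 68.
Inner hash: sum = 81+54+54+54+47+104 = 394; mod 256 = 138 → 8a.
Outer input = (K'⊕opad) ∥ inner = 3b 5c 5c 5c ∥ 8a.
Outer hash (tag): sum = 59+92+92+92+138 = 473; mod 256 = 217 → d9.

d9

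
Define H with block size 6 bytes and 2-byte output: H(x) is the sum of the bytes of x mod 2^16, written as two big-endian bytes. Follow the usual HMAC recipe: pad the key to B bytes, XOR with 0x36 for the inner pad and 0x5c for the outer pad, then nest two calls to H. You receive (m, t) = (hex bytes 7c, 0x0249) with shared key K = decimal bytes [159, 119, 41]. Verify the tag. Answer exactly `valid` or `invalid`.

invalid

Key decimal bytes [159, 119, 41] = 9f 77 29 is 3 bytes ≤ B = 6; zero-pad to 6 bytes: K' = 9f 77 29 00 00 00.
K' ⊕ ipad = a9 41 1f 36 36 36; K' ⊕ opad = c3 2b 75 5c 5c 5c.
Inner hash: sum = 169+65+31+54+54+54+124 = 551 → 02 27.
Outer hash (recomputed tag): sum = 195+43+117+92+92+92+2+39 = 672 → 02 a0.
Recomputed tag = 02a0; claimed = 0249 → mismatch.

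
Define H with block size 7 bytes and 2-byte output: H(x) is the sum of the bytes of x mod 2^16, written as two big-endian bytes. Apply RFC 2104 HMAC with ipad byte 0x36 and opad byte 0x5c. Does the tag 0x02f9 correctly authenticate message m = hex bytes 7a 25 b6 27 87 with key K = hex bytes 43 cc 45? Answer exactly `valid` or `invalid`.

valid

Key hex bytes 43 cc 45 is 3 bytes ≤ B = 7; zero-pad to 7 bytes: K' = 43 cc 45 00 00 00 00.
K' ⊕ ipad = 75 fa 73 36 36 36 36; K' ⊕ opad = 1f 90 19 5c 5c 5c 5c.
Inner hash: sum = 117+250+115+54+54+54+54+122+37+182+39+135 = 1213 → 04 bd.
Outer hash (recomputed tag): sum = 31+144+25+92+92+92+92+4+189 = 761 → 02 f9.
Recomputed tag = 02f9; claimed = 02f9 → match.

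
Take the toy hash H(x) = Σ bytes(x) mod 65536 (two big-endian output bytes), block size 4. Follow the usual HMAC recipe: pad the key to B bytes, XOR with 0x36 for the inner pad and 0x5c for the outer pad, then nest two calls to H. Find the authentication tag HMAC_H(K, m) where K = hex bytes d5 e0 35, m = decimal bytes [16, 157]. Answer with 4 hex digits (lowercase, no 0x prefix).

02ab

Key hex bytes d5 e0 35 is 3 bytes ≤ B = 4; zero-pad to 4 bytes: K' = d5 e0 35 00.
K' ⊕ ipad = e3 d6 03 36.  K' ⊕ opad = 89 bc 69 5c.
Inner input = (K'⊕ipad) ∥ m = e3 d6 03 36 ∥ 10 9d.
Inner hash: sum = 227+214+3+54+16+157 = 671 → 02 9f.
Outer input = (K'⊕opad) ∥ inner = 89 bc 69 5c ∥ 02 9f.
Outer hash (tag): sum = 137+188+105+92+2+159 = 683 → 02 ab.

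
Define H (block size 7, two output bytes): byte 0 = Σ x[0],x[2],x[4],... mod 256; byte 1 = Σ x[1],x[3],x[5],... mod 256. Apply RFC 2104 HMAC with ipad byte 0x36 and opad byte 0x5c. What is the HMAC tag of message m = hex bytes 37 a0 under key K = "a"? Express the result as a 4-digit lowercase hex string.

2aad

Key "a" = 61 is 1 byte ≤ B = 7; zero-pad to 7 bytes: K' = 61 00 00 00 00 00 00.
K' ⊕ ipad = 57 36 36 36 36 36 36.  K' ⊕ opad = 3d 5c 5c 5c 5c 5c 5c.
Inner input = (K'⊕ipad) ∥ m = 57 36 36 36 36 36 36 ∥ 37 a0.
Inner hash: even-index sum = 409 mod 256 = 153; odd-index sum = 217 mod 256 = 217 → 99 d9.
Outer input = (K'⊕opad) ∥ inner = 3d 5c 5c 5c 5c 5c 5c ∥ 99 d9.
Outer hash (tag): even-index sum = 554 mod 256 = 42; odd-index sum = 429 mod 256 = 173 → 2a ad.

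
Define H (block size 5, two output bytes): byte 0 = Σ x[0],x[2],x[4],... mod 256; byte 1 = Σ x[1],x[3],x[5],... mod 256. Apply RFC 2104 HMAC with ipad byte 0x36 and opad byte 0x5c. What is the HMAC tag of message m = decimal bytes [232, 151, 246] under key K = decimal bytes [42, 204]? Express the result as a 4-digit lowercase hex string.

Key decimal bytes [42, 204] = 2a cc is 2 bytes ≤ B = 5; zero-pad to 5 bytes: K' = 2a cc 00 00 00.
K' ⊕ ipad = 1c fa 36 36 36.  K' ⊕ opad = 76 90 5c 5c 5c.
Inner input = (K'⊕ipad) ∥ m = 1c fa 36 36 36 ∥ e8 97 f6.
Inner hash: even-index sum = 287 mod 256 = 31; odd-index sum = 782 mod 256 = 14 → 1f 0e.
Outer input = (K'⊕opad) ∥ inner = 76 90 5c 5c 5c ∥ 1f 0e.
Outer hash (tag): even-index sum = 316 mod 256 = 60; odd-index sum = 267 mod 256 = 11 → 3c 0b.

3c0b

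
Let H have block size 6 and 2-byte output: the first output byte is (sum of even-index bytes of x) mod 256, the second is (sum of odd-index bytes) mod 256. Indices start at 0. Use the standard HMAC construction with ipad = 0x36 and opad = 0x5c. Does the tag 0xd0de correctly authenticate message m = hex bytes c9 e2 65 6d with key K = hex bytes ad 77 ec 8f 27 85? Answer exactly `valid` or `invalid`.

Key hex bytes ad 77 ec 8f 27 85 is exactly B = 6 bytes: K' = ad 77 ec 8f 27 85.
K' ⊕ ipad = 9b 41 da b9 11 b3; K' ⊕ opad = f1 2b b0 d3 7b d9.
Inner hash: even-index sum = 692 mod 256 = 180; odd-index sum = 764 mod 256 = 252 → b4 fc.
Outer hash (recomputed tag): even-index sum = 720 mod 256 = 208; odd-index sum = 723 mod 256 = 211 → d0 d3.
Recomputed tag = d0d3; claimed = d0de → mismatch.

invalid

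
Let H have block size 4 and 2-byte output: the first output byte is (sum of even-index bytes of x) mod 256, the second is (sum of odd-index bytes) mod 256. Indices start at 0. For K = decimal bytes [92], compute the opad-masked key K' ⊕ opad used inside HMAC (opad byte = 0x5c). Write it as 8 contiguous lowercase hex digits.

Key decimal bytes [92] = 5c is 1 byte ≤ B = 4; zero-pad to 4 bytes: K' = 5c 00 00 00.
XOR each byte with 0x5c: 5c⊕5c=00, 00⊕5c=5c, 00⊕5c=5c, 00⊕5c=5c.

005c5c5c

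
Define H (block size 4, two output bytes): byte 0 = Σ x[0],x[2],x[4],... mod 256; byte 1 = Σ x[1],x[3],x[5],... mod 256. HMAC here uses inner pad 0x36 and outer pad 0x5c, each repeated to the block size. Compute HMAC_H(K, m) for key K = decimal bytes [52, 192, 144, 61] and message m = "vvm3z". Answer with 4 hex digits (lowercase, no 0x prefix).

39a7

Key decimal bytes [52, 192, 144, 61] = 34 c0 90 3d is exactly B = 4 bytes: K' = 34 c0 90 3d.
K' ⊕ ipad = 02 f6 a6 0b.  K' ⊕ opad = 68 9c cc 61.
Inner input = (K'⊕ipad) ∥ m = 02 f6 a6 0b ∥ 76 76 6d 33 7a.
Inner hash: even-index sum = 517 mod 256 = 5; odd-index sum = 426 mod 256 = 170 → 05 aa.
Outer input = (K'⊕opad) ∥ inner = 68 9c cc 61 ∥ 05 aa.
Outer hash (tag): even-index sum = 313 mod 256 = 57; odd-index sum = 423 mod 256 = 167 → 39 a7.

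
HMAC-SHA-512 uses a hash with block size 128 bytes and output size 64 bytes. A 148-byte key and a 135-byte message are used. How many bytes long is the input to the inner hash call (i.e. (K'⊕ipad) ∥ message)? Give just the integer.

Key is 148 > 128 bytes, so it is hashed to 64 bytes then zero-padded to 128: |K'| = 128.
Inner input = (K'⊕ipad) ∥ m → 128 + 135 = 263 bytes.

263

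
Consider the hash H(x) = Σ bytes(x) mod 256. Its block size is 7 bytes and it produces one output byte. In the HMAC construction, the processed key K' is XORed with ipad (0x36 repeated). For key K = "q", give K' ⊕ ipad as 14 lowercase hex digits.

47363636363636

Key "q" = 71 is 1 byte ≤ B = 7; zero-pad to 7 bytes: K' = 71 00 00 00 00 00 00.
XOR each byte with 0x36: 71⊕36=47, 00⊕36=36, 00⊕36=36, 00⊕36=36, 00⊕36=36, 00⊕36=36, 00⊕36=36.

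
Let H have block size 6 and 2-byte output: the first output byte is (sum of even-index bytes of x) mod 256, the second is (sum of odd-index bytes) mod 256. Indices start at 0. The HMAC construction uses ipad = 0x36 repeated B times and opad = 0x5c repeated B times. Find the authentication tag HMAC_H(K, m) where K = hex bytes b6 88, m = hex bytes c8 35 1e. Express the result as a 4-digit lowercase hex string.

Key hex bytes b6 88 is 2 bytes ≤ B = 6; zero-pad to 6 bytes: K' = b6 88 00 00 00 00.
K' ⊕ ipad = 80 be 36 36 36 36.  K' ⊕ opad = ea d4 5c 5c 5c 5c.
Inner input = (K'⊕ipad) ∥ m = 80 be 36 36 36 36 ∥ c8 35 1e.
Inner hash: even-index sum = 466 mod 256 = 210; odd-index sum = 351 mod 256 = 95 → d2 5f.
Outer input = (K'⊕opad) ∥ inner = ea d4 5c 5c 5c 5c ∥ d2 5f.
Outer hash (tag): even-index sum = 628 mod 256 = 116; odd-index sum = 491 mod 256 = 235 → 74 eb.

74eb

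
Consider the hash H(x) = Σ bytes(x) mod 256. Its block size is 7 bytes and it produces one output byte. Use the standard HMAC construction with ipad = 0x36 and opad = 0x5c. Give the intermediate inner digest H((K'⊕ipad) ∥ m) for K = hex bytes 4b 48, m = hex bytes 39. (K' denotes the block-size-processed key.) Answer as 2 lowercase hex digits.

Key hex bytes 4b 48 is 2 bytes ≤ B = 7; zero-pad to 7 bytes: K' = 4b 48 00 00 00 00 00.
K' ⊕ ipad = 7d 7e 36 36 36 36 36.
Inner input = 7d 7e 36 36 36 36 36 ∥ 39.
Inner hash: sum = 125+126+54+54+54+54+54+57 = 578; mod 256 = 66 → 42.

42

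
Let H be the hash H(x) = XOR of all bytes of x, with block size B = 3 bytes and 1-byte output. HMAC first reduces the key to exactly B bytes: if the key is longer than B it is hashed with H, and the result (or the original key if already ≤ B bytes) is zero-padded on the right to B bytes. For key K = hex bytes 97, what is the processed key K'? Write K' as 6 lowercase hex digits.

970000

Key hex bytes 97 is 1 byte ≤ B = 3; zero-pad to 3 bytes: K' = 97 00 00.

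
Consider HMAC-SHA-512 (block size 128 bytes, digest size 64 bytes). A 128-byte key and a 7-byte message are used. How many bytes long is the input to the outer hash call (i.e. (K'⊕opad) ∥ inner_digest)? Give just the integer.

Key is 128 ≤ 128 bytes, zero-padded: |K'| = 128.
Outer input = (K'⊕opad) ∥ H(inner) → 128 + 64 = 192 bytes.

192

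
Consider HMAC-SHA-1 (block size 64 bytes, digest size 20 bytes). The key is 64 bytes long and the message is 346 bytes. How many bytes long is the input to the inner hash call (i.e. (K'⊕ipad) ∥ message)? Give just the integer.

410

Key is 64 ≤ 64 bytes, zero-padded: |K'| = 64.
Inner input = (K'⊕ipad) ∥ m → 64 + 346 = 410 bytes.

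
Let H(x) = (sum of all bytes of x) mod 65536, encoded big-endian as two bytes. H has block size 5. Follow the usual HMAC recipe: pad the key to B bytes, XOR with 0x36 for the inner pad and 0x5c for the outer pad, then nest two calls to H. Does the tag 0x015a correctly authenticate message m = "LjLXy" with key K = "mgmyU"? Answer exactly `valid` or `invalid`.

valid

Key "mgmyU" = 6d 67 6d 79 55 is exactly B = 5 bytes: K' = 6d 67 6d 79 55.
K' ⊕ ipad = 5b 51 5b 4f 63; K' ⊕ opad = 31 3b 31 25 09.
Inner hash: sum = 91+81+91+79+99+76+106+76+88+121 = 908 → 03 8c.
Outer hash (recomputed tag): sum = 49+59+49+37+9+3+140 = 346 → 01 5a.
Recomputed tag = 015a; claimed = 015a → match.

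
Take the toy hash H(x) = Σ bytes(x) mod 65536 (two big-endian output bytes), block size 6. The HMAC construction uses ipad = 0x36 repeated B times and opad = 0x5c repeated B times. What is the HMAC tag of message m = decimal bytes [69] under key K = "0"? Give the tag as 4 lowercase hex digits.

0292

Key "0" = 30 is 1 byte ≤ B = 6; zero-pad to 6 bytes: K' = 30 00 00 00 00 00.
K' ⊕ ipad = 06 36 36 36 36 36.  K' ⊕ opad = 6c 5c 5c 5c 5c 5c.
Inner input = (K'⊕ipad) ∥ m = 06 36 36 36 36 36 ∥ 45.
Inner hash: sum = 6+54+54+54+54+54+69 = 345 → 01 59.
Outer input = (K'⊕opad) ∥ inner = 6c 5c 5c 5c 5c 5c ∥ 01 59.
Outer hash (tag): sum = 108+92+92+92+92+92+1+89 = 658 → 02 92.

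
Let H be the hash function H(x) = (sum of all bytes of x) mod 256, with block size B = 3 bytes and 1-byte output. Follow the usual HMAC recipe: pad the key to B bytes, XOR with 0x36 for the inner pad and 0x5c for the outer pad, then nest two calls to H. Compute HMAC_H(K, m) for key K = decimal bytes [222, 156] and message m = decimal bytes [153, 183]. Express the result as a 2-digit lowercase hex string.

Key decimal bytes [222, 156] = de 9c is 2 bytes ≤ B = 3; zero-pad to 3 bytes: K' = de 9c 00.
K' ⊕ ipad = e8 aa 36.  K' ⊕ opad = 82 c0 5c.
Inner input = (K'⊕ipad) ∥ m = e8 aa 36 ∥ 99 b7.
Inner hash: sum = 232+170+54+153+183 = 792; mod 256 = 24 → 18.
Outer input = (K'⊕opad) ∥ inner = 82 c0 5c ∥ 18.
Outer hash (tag): sum = 130+192+92+24 = 438; mod 256 = 182 → b6.

b6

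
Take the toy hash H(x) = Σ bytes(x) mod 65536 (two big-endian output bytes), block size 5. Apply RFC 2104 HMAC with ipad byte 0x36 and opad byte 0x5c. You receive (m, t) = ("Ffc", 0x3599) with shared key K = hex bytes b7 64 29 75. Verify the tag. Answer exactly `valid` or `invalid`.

Key hex bytes b7 64 29 75 is 4 bytes ≤ B = 5; zero-pad to 5 bytes: K' = b7 64 29 75 00.
K' ⊕ ipad = 81 52 1f 43 36; K' ⊕ opad = eb 38 75 29 5c.
Inner hash: sum = 129+82+31+67+54+70+102+99 = 634 → 02 7a.
Outer hash (recomputed tag): sum = 235+56+117+41+92+2+122 = 665 → 02 99.
Recomputed tag = 0299; claimed = 3599 → mismatch.

invalid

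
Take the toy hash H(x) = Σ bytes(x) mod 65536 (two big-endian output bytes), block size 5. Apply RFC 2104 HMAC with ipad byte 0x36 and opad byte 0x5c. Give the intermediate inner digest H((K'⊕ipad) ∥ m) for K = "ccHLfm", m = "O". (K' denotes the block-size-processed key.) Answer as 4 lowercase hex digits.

Key "ccHLfm" = 63 63 48 4c 66 6d is 6 bytes > B = 5, so hash it first: H(key) = 02 2d, then zero-pad to 5 bytes: K' = 02 2d 00 00 00.
K' ⊕ ipad = 34 1b 36 36 36.
Inner input = 34 1b 36 36 36 ∥ 4f.
Inner hash: sum = 52+27+54+54+54+79 = 320 → 01 40.

0140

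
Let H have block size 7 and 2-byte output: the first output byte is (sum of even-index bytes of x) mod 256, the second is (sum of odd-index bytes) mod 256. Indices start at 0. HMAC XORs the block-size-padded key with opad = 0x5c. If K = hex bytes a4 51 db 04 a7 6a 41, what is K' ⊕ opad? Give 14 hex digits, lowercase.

f80d8758fb361d

Key hex bytes a4 51 db 04 a7 6a 41 is exactly B = 7 bytes: K' = a4 51 db 04 a7 6a 41.
XOR each byte with 0x5c: a4⊕5c=f8, 51⊕5c=0d, db⊕5c=87, 04⊕5c=58, a7⊕5c=fb, 6a⊕5c=36, 41⊕5c=1d.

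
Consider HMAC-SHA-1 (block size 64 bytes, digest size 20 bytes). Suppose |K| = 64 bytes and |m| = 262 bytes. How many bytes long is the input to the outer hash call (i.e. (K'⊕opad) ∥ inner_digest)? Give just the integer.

84

Key is 64 ≤ 64 bytes, zero-padded: |K'| = 64.
Outer input = (K'⊕opad) ∥ H(inner) → 64 + 20 = 84 bytes.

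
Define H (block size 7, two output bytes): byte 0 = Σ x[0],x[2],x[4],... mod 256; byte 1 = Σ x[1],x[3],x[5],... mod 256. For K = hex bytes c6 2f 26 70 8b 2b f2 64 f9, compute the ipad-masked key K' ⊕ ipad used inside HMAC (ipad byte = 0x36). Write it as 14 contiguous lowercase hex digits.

54183636363636

Key hex bytes c6 2f 26 70 8b 2b f2 64 f9 is 9 bytes > B = 7, so hash it first: H(key) = 62 2e, then zero-pad to 7 bytes: K' = 62 2e 00 00 00 00 00.
XOR each byte with 0x36: 62⊕36=54, 2e⊕36=18, 00⊕36=36, 00⊕36=36, 00⊕36=36, 00⊕36=36, 00⊕36=36.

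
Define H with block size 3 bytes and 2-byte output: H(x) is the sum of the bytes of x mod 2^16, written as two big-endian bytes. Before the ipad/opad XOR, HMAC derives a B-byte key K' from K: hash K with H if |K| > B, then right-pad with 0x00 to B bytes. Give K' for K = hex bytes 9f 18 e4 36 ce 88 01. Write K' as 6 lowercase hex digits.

032800

|K| = 7 > B = 3, so first hash the key.
H(K): sum = 159+24+228+54+206+136+1 = 808 → 03 28.
Zero-pad H(K) = 03 28 to 3 bytes: K' = 03 28 00.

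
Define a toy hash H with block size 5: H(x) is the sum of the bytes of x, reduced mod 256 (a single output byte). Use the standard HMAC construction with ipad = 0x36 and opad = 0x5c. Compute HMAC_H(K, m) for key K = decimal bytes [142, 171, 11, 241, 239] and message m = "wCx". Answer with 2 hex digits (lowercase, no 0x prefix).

Key decimal bytes [142, 171, 11, 241, 239] = 8e ab 0b f1 ef is exactly B = 5 bytes: K' = 8e ab 0b f1 ef.
K' ⊕ ipad = b8 9d 3d c7 d9.  K' ⊕ opad = d2 f7 57 ad b3.
Inner input = (K'⊕ipad) ∥ m = b8 9d 3d c7 d9 ∥ 77 43 78.
Inner hash: sum = 184+157+61+199+217+119+67+120 = 1124; mod 256 = 100 → 64.
Outer input = (K'⊕opad) ∥ inner = d2 f7 57 ad b3 ∥ 64.
Outer hash (tag): sum = 210+247+87+173+179+100 = 996; mod 256 = 228 → e4.

e4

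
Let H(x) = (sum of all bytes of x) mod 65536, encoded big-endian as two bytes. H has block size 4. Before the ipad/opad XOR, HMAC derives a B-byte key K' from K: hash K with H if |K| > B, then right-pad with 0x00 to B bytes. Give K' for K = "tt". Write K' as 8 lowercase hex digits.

74740000

Key "tt" = 74 74 is 2 bytes ≤ B = 4; zero-pad to 4 bytes: K' = 74 74 00 00.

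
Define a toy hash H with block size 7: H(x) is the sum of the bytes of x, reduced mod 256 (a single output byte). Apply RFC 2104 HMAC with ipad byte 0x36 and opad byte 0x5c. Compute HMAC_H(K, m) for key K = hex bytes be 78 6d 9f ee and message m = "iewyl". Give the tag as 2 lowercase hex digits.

Key hex bytes be 78 6d 9f ee is 5 bytes ≤ B = 7; zero-pad to 7 bytes: K' = be 78 6d 9f ee 00 00.
K' ⊕ ipad = 88 4e 5b a9 d8 36 36.  K' ⊕ opad = e2 24 31 c3 b2 5c 5c.
Inner input = (K'⊕ipad) ∥ m = 88 4e 5b a9 d8 36 36 ∥ 69 65 77 79 6c.
Inner hash: sum = 136+78+91+169+216+54+54+105+101+119+121+108 = 1352; mod 256 = 72 → 48.
Outer input = (K'⊕opad) ∥ inner = e2 24 31 c3 b2 5c 5c ∥ 48.
Outer hash (tag): sum = 226+36+49+195+178+92+92+72 = 940; mod 256 = 172 → ac.

ac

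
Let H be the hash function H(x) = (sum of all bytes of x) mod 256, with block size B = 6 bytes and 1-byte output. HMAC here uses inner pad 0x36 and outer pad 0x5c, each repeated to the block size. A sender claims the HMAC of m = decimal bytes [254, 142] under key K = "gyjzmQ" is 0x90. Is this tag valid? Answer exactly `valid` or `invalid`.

Key "gyjzmQ" = 67 79 6a 7a 6d 51 is exactly B = 6 bytes: K' = 67 79 6a 7a 6d 51.
K' ⊕ ipad = 51 4f 5c 4c 5b 67; K' ⊕ opad = 3b 25 36 26 31 0d.
Inner hash: sum = 81+79+92+76+91+103+254+142 = 918; mod 256 = 150 → 96.
Outer hash (recomputed tag): sum = 59+37+54+38+49+13+150 = 400; mod 256 = 144 → 90.
Recomputed tag = 90; claimed = 90 → match.

valid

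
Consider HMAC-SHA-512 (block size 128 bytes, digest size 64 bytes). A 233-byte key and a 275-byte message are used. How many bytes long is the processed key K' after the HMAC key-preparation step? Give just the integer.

Key is 233 > 128 bytes, so it is hashed to 64 bytes then zero-padded to 128: |K'| = 128.

128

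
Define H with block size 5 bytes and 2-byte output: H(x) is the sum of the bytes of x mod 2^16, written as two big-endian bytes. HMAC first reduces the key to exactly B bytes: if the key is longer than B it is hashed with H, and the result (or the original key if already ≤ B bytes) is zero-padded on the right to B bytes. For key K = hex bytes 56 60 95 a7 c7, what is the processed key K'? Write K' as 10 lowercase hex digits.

Key hex bytes 56 60 95 a7 c7 is exactly B = 5 bytes: K' = 56 60 95 a7 c7.

566095a7c7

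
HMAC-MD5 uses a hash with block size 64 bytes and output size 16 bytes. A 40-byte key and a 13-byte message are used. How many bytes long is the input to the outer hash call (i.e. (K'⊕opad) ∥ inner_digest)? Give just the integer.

Key is 40 ≤ 64 bytes, zero-padded: |K'| = 64.
Outer input = (K'⊕opad) ∥ H(inner) → 64 + 16 = 80 bytes.

80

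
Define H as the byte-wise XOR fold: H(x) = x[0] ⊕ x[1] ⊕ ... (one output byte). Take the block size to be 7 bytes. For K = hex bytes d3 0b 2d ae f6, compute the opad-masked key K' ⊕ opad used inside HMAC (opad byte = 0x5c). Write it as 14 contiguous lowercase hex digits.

Key hex bytes d3 0b 2d ae f6 is 5 bytes ≤ B = 7; zero-pad to 7 bytes: K' = d3 0b 2d ae f6 00 00.
XOR each byte with 0x5c: d3⊕5c=8f, 0b⊕5c=57, 2d⊕5c=71, ae⊕5c=f2, f6⊕5c=aa, 00⊕5c=5c, 00⊕5c=5c.

8f5771f2aa5c5c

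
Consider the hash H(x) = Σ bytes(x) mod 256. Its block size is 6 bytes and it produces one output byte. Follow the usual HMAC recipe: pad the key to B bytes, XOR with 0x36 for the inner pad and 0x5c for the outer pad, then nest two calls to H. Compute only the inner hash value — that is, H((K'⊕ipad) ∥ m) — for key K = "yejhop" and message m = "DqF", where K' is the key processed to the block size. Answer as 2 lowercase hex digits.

Key "yejhop" = 79 65 6a 68 6f 70 is exactly B = 6 bytes: K' = 79 65 6a 68 6f 70.
K' ⊕ ipad = 4f 53 5c 5e 59 46.
Inner input = 4f 53 5c 5e 59 46 ∥ 44 71 46.
Inner hash: sum = 79+83+92+94+89+70+68+113+70 = 758; mod 256 = 246 → f6.

f6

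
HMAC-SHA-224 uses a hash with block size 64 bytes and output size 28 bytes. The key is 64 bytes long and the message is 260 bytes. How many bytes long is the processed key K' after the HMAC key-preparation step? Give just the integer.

Key is 64 ≤ 64 bytes, zero-padded: |K'| = 64.

64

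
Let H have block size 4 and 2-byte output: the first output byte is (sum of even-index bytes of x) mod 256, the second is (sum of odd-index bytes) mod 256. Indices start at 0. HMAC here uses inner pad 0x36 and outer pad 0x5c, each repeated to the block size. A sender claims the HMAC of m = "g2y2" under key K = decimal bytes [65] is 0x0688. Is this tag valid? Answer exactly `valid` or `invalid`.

Key decimal bytes [65] = 41 is 1 byte ≤ B = 4; zero-pad to 4 bytes: K' = 41 00 00 00.
K' ⊕ ipad = 77 36 36 36; K' ⊕ opad = 1d 5c 5c 5c.
Inner hash: even-index sum = 397 mod 256 = 141; odd-index sum = 208 mod 256 = 208 → 8d d0.
Outer hash (recomputed tag): even-index sum = 262 mod 256 = 6; odd-index sum = 392 mod 256 = 136 → 06 88.
Recomputed tag = 0688; claimed = 0688 → match.

valid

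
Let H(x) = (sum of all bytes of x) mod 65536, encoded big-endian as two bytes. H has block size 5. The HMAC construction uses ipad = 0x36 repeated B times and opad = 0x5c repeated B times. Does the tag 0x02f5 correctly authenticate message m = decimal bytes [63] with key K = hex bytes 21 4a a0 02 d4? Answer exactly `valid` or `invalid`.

valid

Key hex bytes 21 4a a0 02 d4 is exactly B = 5 bytes: K' = 21 4a a0 02 d4.
K' ⊕ ipad = 17 7c 96 34 e2; K' ⊕ opad = 7d 16 fc 5e 88.
Inner hash: sum = 23+124+150+52+226+63 = 638 → 02 7e.
Outer hash (recomputed tag): sum = 125+22+252+94+136+2+126 = 757 → 02 f5.
Recomputed tag = 02f5; claimed = 02f5 → match.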